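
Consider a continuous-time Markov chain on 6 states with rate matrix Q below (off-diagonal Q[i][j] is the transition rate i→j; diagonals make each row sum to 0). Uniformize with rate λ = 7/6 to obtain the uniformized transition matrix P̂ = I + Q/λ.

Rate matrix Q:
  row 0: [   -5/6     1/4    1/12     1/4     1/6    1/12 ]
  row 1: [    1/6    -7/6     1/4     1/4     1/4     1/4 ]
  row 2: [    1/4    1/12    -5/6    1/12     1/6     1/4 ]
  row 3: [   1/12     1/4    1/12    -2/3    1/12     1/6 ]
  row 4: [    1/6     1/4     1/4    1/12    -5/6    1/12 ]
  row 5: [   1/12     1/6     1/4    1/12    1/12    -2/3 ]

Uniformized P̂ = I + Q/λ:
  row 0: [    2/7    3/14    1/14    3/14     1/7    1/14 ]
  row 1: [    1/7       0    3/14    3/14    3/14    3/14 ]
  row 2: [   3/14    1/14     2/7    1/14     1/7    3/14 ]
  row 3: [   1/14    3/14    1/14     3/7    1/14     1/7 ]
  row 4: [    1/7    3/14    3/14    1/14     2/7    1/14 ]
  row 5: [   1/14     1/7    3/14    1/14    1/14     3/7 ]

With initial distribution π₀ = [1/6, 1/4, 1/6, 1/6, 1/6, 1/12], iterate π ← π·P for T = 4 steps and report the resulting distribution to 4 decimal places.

t=0: π = [0.1667, 0.2500, 0.1667, 0.1667, 0.1667, 0.0833]
t=1: π = [0.1607, 0.1310, 0.1786, 0.1905, 0.1667, 0.1726]
t=2: π = [0.1526, 0.1484, 0.1769, 0.1811, 0.1501, 0.1909]
t=3: π = [0.1507, 0.1436, 0.1792, 0.1791, 0.1483, 0.1990]
t=4: π = [0.1502, 0.1437, 0.1800, 0.1774, 0.1473, 0.2014]

π = [0.1502, 0.1437, 0.1800, 0.1774, 0.1473, 0.2014]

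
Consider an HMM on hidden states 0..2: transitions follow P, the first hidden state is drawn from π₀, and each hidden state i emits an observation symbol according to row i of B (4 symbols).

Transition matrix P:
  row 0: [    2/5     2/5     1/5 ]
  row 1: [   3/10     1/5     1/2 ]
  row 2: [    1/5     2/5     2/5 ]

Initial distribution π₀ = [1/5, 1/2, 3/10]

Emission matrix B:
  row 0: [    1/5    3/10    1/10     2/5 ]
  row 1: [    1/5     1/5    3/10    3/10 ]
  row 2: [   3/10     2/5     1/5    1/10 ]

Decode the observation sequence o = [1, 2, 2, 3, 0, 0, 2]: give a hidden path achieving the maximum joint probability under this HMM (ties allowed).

path = [2, 1, 2, 1, 2, 2, 1]

t=0: δ = [6.000e-02, 1.000e-01, 1.200e-01]  (obs o_0=1)
t=1: δ = [3.000e-03, 1.440e-02, 1.000e-02]  ψ = [1, 2, 1]  (obs o_1=2)
t=2: δ = [4.320e-04, 1.200e-03, 1.440e-03]  ψ = [1, 2, 1]  (obs o_2=2)
t=3: δ = [1.440e-04, 1.728e-04, 6.000e-05]  ψ = [1, 2, 1]  (obs o_3=3)
t=4: δ = [1.152e-05, 1.152e-05, 2.592e-05]  ψ = [0, 0, 1]  (obs o_4=0)
t=5: δ = [1.037e-06, 2.074e-06, 3.110e-06]  ψ = [2, 2, 2]  (obs o_5=0)
t=6: δ = [6.221e-08, 3.732e-07, 2.488e-07]  ψ = [1, 2, 2]  (obs o_6=2)
backtrack: best end state = 1; path = [2, 1, 2, 1, 2, 2, 1]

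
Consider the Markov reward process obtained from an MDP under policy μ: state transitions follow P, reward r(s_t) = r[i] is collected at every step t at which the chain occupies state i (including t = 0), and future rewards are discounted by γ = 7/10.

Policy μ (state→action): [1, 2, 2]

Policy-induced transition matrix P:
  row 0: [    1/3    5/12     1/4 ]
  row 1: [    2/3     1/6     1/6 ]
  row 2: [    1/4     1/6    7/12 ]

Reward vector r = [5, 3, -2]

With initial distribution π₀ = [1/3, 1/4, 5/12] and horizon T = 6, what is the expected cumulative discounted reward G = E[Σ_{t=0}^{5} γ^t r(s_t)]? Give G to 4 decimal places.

t=0: π = [0.3333, 0.2500, 0.4167], E[r] = 1.5833, γ^t·E[r] = 1.583333, running G = 1.583333
t=1: π = [0.3819, 0.2500, 0.3681], E[r] = 1.9236, γ^t·E[r] = 1.346528, running G = 2.929861
t=2: π = [0.3860, 0.2622, 0.3519], E[r] = 2.0127, γ^t·E[r] = 0.986238, running G = 3.916100
t=3: π = [0.3914, 0.2632, 0.3454], E[r] = 2.0556, γ^t·E[r] = 0.705072, running G = 4.621172
t=4: π = [0.3923, 0.2645, 0.3432], E[r] = 2.0685, γ^t·E[r] = 0.496637, running G = 5.117809
t=5: π = [0.3929, 0.2647, 0.3424], E[r] = 2.0740, γ^t·E[r] = 0.348577, running G = 5.466386

G = 5.4664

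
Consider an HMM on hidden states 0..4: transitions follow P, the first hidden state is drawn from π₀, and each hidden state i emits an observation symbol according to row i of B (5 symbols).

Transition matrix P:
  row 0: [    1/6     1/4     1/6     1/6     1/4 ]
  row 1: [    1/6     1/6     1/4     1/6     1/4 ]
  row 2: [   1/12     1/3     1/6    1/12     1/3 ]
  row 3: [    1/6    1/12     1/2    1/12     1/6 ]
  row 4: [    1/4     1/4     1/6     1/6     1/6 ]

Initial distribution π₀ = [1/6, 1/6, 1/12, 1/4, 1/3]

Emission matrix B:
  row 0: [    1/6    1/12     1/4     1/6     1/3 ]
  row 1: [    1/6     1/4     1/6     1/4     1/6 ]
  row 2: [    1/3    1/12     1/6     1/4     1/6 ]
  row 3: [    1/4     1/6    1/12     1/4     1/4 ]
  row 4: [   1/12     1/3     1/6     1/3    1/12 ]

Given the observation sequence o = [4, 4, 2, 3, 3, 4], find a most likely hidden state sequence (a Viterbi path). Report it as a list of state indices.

t=0: δ = [5.556e-02, 2.778e-02, 1.389e-02, 6.250e-02, 2.778e-02]  (obs o_0=4)
t=1: δ = [3.472e-03, 2.315e-03, 5.208e-03, 2.315e-03, 1.157e-03]  ψ = [3, 0, 3, 0, 0]  (obs o_1=4)
t=2: δ = [1.447e-04, 2.894e-04, 1.929e-04, 4.823e-05, 2.894e-04]  ψ = [0, 2, 3, 0, 2]  (obs o_2=2)
t=3: δ = [1.206e-05, 1.808e-05, 1.808e-05, 1.206e-05, 2.411e-05]  ψ = [4, 4, 1, 1, 1]  (obs o_3=3)
t=4: δ = [1.005e-06, 1.507e-06, 1.507e-06, 1.005e-06, 2.009e-06]  ψ = [4, 2, 3, 4, 2]  (obs o_4=3)
t=5: δ = [1.674e-07, 8.372e-08, 8.372e-08, 8.372e-08, 4.186e-08]  ψ = [4, 2, 3, 4, 2]  (obs o_5=4)
backtrack: best end state = 0; path = [3, 2, 1, 2, 4, 0]

path = [3, 2, 1, 2, 4, 0]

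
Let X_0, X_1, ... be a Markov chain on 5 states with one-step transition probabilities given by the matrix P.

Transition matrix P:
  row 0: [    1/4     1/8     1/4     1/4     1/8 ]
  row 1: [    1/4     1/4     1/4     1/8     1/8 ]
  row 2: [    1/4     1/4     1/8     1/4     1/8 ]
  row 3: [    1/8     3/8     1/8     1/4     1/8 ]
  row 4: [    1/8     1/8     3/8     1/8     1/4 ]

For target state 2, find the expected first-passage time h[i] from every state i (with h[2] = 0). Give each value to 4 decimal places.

h = [4.1323, 4.0611, 0.0000, 4.6310, 3.4707]

First-step conditioning: h[2] = 0; for i ≠ 2, h[i] = 1 + Σ_k P[i][k]·h[k].
  h[0] = 1 + 1/4·h[0] + 1/8·h[1] + 1/4·h[3] + 1/8·h[4]
  h[1] = 1 + 1/4·h[0] + 1/4·h[1] + 1/8·h[3] + 1/8·h[4]
  h[3] = 1 + 1/8·h[0] + 3/8·h[1] + 1/4·h[3] + 1/8·h[4]
  h[4] = 1 + 1/8·h[0] + 1/8·h[1] + 1/8·h[3] + 1/4·h[4]
Solving the 4×4 linear system over states ≠ 2 gives exactly h = [1624/393, 532/131, 0, 1820/393, 1364/393] (h[2] = 0 is the target).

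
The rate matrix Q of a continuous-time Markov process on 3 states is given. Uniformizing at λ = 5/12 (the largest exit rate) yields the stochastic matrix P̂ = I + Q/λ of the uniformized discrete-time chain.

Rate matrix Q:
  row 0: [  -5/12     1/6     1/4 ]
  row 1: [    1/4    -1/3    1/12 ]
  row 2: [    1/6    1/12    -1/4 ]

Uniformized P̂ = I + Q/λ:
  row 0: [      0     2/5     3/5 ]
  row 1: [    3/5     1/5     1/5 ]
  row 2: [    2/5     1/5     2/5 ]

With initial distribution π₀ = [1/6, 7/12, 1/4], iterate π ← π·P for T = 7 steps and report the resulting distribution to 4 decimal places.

π = [0.3250, 0.2641, 0.4109]

t=0: π = [0.1667, 0.5833, 0.2500]
t=1: π = [0.4500, 0.2333, 0.3167]
t=2: π = [0.2667, 0.2900, 0.4433]
t=3: π = [0.3513, 0.2533, 0.3953]
t=4: π = [0.3101, 0.2703, 0.4196]
t=5: π = [0.3300, 0.2620, 0.4080]
t=6: π = [0.3204, 0.2660, 0.4136]
t=7: π = [0.3250, 0.2641, 0.4109]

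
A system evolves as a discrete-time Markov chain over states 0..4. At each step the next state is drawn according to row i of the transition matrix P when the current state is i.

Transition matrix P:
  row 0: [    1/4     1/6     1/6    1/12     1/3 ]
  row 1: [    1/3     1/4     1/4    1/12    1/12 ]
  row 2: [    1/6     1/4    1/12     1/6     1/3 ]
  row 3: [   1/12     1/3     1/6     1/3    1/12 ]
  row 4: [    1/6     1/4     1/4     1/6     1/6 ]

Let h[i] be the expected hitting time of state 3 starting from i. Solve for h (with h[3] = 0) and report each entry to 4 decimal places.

First-step conditioning: h[3] = 0; for i ≠ 3, h[i] = 1 + Σ_k P[i][k]·h[k].
  h[0] = 1 + 1/4·h[0] + 1/6·h[1] + 1/6·h[2] + 1/3·h[4]
  h[1] = 1 + 1/3·h[0] + 1/4·h[1] + 1/4·h[2] + 1/12·h[4]
  h[2] = 1 + 1/6·h[0] + 1/4·h[1] + 1/12·h[2] + 1/3·h[4]
  h[4] = 1 + 1/6·h[0] + 1/4·h[1] + 1/4·h[2] + 1/6·h[4]
Solving the 4×4 linear system over states ≠ 3 gives exactly h = [580/69, 196/23, 536/69, 0, 536/69] (h[3] = 0 is the target).

h = [8.4058, 8.5217, 7.7681, 0.0000, 7.7681]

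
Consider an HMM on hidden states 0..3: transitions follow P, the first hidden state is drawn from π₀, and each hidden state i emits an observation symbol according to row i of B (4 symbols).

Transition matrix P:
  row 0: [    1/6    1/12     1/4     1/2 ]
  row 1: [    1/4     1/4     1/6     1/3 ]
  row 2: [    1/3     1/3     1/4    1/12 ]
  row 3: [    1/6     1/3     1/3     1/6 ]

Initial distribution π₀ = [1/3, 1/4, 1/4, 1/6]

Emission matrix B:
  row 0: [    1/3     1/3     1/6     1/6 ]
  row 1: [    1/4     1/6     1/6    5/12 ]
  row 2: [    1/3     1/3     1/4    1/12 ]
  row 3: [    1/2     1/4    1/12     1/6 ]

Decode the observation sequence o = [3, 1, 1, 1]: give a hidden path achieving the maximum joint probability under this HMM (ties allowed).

path = [1, 0, 3, 2]

t=0: δ = [5.556e-02, 1.042e-01, 2.083e-02, 2.778e-02]  (obs o_0=3)
t=1: δ = [8.681e-03, 4.340e-03, 5.787e-03, 8.681e-03]  ψ = [1, 1, 1, 1]  (obs o_1=1)
t=2: δ = [6.430e-04, 4.823e-04, 9.645e-04, 1.085e-03]  ψ = [2, 3, 3, 0]  (obs o_2=1)
t=3: δ = [1.072e-04, 6.028e-05, 1.206e-04, 8.038e-05]  ψ = [2, 3, 3, 0]  (obs o_3=1)
backtrack: best end state = 2; path = [1, 0, 3, 2]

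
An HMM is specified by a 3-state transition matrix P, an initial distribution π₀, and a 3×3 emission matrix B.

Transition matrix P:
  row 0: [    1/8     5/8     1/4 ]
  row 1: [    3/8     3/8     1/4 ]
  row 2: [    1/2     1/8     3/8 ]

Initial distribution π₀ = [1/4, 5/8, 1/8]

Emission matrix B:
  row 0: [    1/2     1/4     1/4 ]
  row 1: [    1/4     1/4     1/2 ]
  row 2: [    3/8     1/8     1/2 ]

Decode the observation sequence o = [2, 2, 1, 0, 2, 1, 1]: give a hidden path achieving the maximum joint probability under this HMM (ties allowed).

t=0: δ = [6.250e-02, 3.125e-01, 6.250e-02]  (obs o_0=2)
t=1: δ = [2.930e-02, 5.859e-02, 3.906e-02]  ψ = [1, 1, 1]  (obs o_1=2)
t=2: δ = [5.493e-03, 5.493e-03, 1.831e-03]  ψ = [1, 1, 1]  (obs o_2=1)
t=3: δ = [1.030e-03, 8.583e-04, 5.150e-04]  ψ = [1, 0, 0]  (obs o_3=0)
t=4: δ = [8.047e-05, 3.219e-04, 1.287e-04]  ψ = [1, 0, 0]  (obs o_4=2)
t=5: δ = [3.017e-05, 3.017e-05, 1.006e-05]  ψ = [1, 1, 1]  (obs o_5=1)
t=6: δ = [2.829e-06, 4.715e-06, 9.430e-07]  ψ = [1, 0, 0]  (obs o_6=1)
backtrack: best end state = 1; path = [1, 1, 1, 0, 1, 0, 1]

path = [1, 1, 1, 0, 1, 0, 1]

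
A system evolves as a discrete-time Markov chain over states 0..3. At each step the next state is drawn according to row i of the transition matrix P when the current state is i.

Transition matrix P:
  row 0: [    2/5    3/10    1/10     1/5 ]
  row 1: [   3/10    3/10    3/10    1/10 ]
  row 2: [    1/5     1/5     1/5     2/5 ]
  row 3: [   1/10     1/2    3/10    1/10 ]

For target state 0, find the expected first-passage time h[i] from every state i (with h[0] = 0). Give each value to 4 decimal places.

First-step conditioning: h[0] = 0; for i ≠ 0, h[i] = 1 + Σ_k P[i][k]·h[k].
  h[1] = 1 + 3/10·h[1] + 3/10·h[2] + 1/10·h[3]
  h[2] = 1 + 1/5·h[1] + 1/5·h[2] + 2/5·h[3]
  h[3] = 1 + 1/2·h[1] + 3/10·h[2] + 1/10·h[3]
Solving the 3×3 linear system over states ≠ 0 gives exactly h = [0, 55/13, 63/13, 66/13] (h[0] = 0 is the target).

h = [0.0000, 4.2308, 4.8462, 5.0769]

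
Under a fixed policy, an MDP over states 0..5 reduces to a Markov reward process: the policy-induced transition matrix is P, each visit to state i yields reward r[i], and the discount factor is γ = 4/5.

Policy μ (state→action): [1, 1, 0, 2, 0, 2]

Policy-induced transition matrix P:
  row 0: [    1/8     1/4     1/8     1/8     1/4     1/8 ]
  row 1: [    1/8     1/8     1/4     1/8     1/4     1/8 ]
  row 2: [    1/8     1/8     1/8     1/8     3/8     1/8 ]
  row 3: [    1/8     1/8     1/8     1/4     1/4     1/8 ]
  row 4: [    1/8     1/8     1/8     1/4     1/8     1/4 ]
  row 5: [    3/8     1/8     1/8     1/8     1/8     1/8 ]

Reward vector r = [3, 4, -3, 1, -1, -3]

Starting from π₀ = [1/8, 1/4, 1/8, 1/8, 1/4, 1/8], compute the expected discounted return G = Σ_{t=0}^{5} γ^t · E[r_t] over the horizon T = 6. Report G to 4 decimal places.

t=0: π = [0.1250, 0.2500, 0.1250, 0.1250, 0.2500, 0.1250], E[r] = 0.5000, γ^t·E[r] = 0.500000, running G = 0.500000
t=1: π = [0.1563, 0.1406, 0.1563, 0.1719, 0.2188, 0.1563], E[r] = 0.0469, γ^t·E[r] = 0.037500, running G = 0.537500
t=2: π = [0.1641, 0.1445, 0.1426, 0.1738, 0.2227, 0.1523], E[r] = 0.1367, γ^t·E[r] = 0.087500, running G = 0.625000
t=3: π = [0.1631, 0.1455, 0.1431, 0.1746, 0.2209, 0.1528], E[r] = 0.1372, γ^t·E[r] = 0.070250, running G = 0.695250
t=4: π = [0.1632, 0.1454, 0.1432, 0.1744, 0.2212, 0.1526], E[r] = 0.1370, γ^t·E[r] = 0.056125, running G = 0.751375
t=5: π = [0.1632, 0.1454, 0.1432, 0.1744, 0.2212, 0.1526], E[r] = 0.1369, γ^t·E[r] = 0.044855, running G = 0.796230

G = 0.7962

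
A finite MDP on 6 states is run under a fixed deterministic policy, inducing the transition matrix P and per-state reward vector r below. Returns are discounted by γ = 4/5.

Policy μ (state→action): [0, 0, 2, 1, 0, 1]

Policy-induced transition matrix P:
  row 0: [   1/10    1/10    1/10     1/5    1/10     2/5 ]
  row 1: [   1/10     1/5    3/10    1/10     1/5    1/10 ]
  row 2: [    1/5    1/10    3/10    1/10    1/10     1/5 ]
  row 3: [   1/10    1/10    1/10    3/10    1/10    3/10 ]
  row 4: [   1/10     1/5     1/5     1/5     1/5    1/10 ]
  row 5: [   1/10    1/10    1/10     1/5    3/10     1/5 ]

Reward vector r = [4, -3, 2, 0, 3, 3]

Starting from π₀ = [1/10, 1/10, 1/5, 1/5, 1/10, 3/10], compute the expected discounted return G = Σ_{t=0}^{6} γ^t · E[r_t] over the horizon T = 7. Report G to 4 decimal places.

G = 6.4533

t=0: π = [0.1000, 0.1000, 0.2000, 0.2000, 0.1000, 0.3000], E[r] = 1.7000, γ^t·E[r] = 1.700000, running G = 1.700000
t=1: π = [0.1200, 0.1200, 0.1700, 0.1900, 0.1800, 0.2200], E[r] = 1.6600, γ^t·E[r] = 1.328000, running G = 3.028000
t=2: π = [0.1170, 0.1300, 0.1760, 0.1900, 0.1740, 0.2130], E[r] = 1.5910, γ^t·E[r] = 1.018240, running G = 4.046240
t=3: π = [0.1176, 0.1304, 0.1786, 0.1884, 0.1730, 0.2120], E[r] = 1.5914, γ^t·E[r] = 0.814797, running G = 4.861037
t=4: π = [0.1179, 0.1303, 0.1791, 0.1879, 0.1727, 0.2120], E[r] = 1.5929, γ^t·E[r] = 0.652452, running G = 5.513489
t=5: π = [0.1179, 0.1303, 0.1792, 0.1879, 0.1727, 0.2121], E[r] = 1.5934, γ^t·E[r] = 0.522109, running G = 6.035598
t=6: π = [0.1179, 0.1303, 0.1792, 0.1878, 0.1727, 0.2121], E[r] = 1.5934, γ^t·E[r] = 0.417707, running G = 6.453304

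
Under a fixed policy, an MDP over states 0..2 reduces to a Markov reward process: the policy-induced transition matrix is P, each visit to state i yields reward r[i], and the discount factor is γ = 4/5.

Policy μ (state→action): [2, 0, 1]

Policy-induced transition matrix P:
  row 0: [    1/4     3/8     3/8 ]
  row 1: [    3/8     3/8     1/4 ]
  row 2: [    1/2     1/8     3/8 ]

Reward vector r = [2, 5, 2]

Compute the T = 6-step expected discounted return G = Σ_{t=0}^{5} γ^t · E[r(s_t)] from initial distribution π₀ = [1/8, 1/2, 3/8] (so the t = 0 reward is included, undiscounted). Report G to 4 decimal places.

t=0: π = [0.1250, 0.5000, 0.3750], E[r] = 3.5000, γ^t·E[r] = 3.500000, running G = 3.500000
t=1: π = [0.4063, 0.2813, 0.3125], E[r] = 2.8438, γ^t·E[r] = 2.275000, running G = 5.775000
t=2: π = [0.3633, 0.2969, 0.3398], E[r] = 2.8906, γ^t·E[r] = 1.850000, running G = 7.625000
t=3: π = [0.3721, 0.2900, 0.3379], E[r] = 2.8701, γ^t·E[r] = 1.469500, running G = 9.094500
t=4: π = [0.3707, 0.2905, 0.3387], E[r] = 2.8716, γ^t·E[r] = 1.176200, running G = 10.270700
t=5: π = [0.3710, 0.2903, 0.3387], E[r] = 2.8709, γ^t·E[r] = 0.940750, running G = 11.211450

G = 11.2115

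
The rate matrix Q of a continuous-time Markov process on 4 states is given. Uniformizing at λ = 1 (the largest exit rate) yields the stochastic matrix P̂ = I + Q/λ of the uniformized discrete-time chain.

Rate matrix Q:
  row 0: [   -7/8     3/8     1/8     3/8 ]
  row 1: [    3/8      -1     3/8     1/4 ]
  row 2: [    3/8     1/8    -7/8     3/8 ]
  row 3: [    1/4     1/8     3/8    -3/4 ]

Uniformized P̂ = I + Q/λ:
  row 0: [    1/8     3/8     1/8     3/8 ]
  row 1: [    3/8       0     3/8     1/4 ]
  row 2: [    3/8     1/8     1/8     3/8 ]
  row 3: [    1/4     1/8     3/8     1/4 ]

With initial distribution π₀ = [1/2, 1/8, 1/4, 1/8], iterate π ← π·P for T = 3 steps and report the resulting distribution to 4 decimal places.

t=0: π = [0.5000, 0.1250, 0.2500, 0.1250]
t=1: π = [0.2344, 0.2344, 0.1875, 0.3438]
t=2: π = [0.2734, 0.1543, 0.2695, 0.3027]
t=3: π = [0.2688, 0.1741, 0.2393, 0.3179]

π = [0.2688, 0.1741, 0.2393, 0.3179]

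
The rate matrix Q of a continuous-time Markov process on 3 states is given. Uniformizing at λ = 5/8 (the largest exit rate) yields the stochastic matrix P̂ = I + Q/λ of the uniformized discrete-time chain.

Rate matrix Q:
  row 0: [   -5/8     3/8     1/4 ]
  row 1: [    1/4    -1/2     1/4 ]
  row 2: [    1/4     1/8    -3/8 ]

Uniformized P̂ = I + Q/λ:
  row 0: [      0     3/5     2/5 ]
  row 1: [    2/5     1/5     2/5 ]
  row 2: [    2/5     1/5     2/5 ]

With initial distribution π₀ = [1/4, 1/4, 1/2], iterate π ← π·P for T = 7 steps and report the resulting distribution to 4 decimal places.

π = [0.2858, 0.3142, 0.4000]

t=0: π = [0.2500, 0.2500, 0.5000]
t=1: π = [0.3000, 0.3000, 0.4000]
t=2: π = [0.2800, 0.3200, 0.4000]
t=3: π = [0.2880, 0.3120, 0.4000]
t=4: π = [0.2848, 0.3152, 0.4000]
t=5: π = [0.2861, 0.3139, 0.4000]
t=6: π = [0.2856, 0.3144, 0.4000]
t=7: π = [0.2858, 0.3142, 0.4000]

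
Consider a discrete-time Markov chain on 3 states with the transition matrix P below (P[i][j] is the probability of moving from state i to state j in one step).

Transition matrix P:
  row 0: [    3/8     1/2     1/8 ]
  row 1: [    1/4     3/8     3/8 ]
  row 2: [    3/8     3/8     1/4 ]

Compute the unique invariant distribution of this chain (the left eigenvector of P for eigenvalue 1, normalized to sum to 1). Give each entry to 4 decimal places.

Balance equations π_j = Σ_i π_i·P[i][j]:
  π_0 = 3/8·π_0 + 1/4·π_1 + 3/8·π_2
  π_1 = 1/2·π_0 + 3/8·π_1 + 3/8·π_2
  normalize: π_0 + π_1 + π_2 = 1
Solving the linear system gives exactly π = [21/65, 27/65, 17/65].

π = [0.3231, 0.4154, 0.2615]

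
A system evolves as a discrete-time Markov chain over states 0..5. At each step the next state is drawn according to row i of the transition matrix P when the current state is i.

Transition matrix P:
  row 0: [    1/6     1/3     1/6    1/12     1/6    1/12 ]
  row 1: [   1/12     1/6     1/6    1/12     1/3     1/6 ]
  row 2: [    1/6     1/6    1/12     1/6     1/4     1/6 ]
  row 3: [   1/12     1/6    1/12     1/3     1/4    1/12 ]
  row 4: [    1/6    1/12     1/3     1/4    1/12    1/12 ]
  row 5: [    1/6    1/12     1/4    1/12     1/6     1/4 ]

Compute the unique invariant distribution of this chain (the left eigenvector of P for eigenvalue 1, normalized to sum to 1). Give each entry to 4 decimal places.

π = [0.1385, 0.1614, 0.1823, 0.1772, 0.2063, 0.1344]

Balance equations π_j = Σ_i π_i·P[i][j]:
  π_0 = 1/6·π_0 + 1/12·π_1 + 1/6·π_2 + 1/12·π_3 + 1/6·π_4 + 1/6·π_5
  π_1 = 1/3·π_0 + 1/6·π_1 + 1/6·π_2 + 1/6·π_3 + 1/12·π_4 + 1/12·π_5
  π_2 = 1/6·π_0 + 1/6·π_1 + 1/12·π_2 + 1/12·π_3 + 1/3·π_4 + 1/4·π_5
  π_3 = 1/12·π_0 + 1/12·π_1 + 1/6·π_2 + 1/3·π_3 + 1/4·π_4 + 1/12·π_5
  π_4 = 1/6·π_0 + 1/3·π_1 + 1/4·π_2 + 1/4·π_3 + 1/12·π_4 + 1/6·π_5
  normalize: π_0 + π_1 + π_2 + π_3 + π_4 + π_5 = 1
Solving the linear system gives exactly π = [15273/110312, 17799/110312, 20109/110312, 19549/110312, 2845/13789, 7411/55156].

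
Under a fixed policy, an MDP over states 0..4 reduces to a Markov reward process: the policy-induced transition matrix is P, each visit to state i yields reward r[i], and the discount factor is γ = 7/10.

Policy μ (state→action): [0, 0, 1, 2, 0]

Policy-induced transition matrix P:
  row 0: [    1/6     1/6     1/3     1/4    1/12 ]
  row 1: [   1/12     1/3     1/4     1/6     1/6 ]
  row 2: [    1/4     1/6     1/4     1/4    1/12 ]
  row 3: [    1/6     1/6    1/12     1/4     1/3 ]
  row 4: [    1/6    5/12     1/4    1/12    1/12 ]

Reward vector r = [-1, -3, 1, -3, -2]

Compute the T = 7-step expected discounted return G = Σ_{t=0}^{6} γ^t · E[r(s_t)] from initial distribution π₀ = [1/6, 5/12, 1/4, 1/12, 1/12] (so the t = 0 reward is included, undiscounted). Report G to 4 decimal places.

t=0: π = [0.1667, 0.4167, 0.2500, 0.0833, 0.0833], E[r] = -1.5833, γ^t·E[r] = -1.583333, running G = -1.583333
t=1: π = [0.1528, 0.2569, 0.2500, 0.2014, 0.1389], E[r] = -1.5556, γ^t·E[r] = -1.088889, running G = -2.672222
t=2: π = [0.1661, 0.2442, 0.2292, 0.2054, 0.1551], E[r] = -1.5961, γ^t·E[r] = -0.782072, running G = -3.454294
t=3: π = [0.1654, 0.2461, 0.2296, 0.2038, 0.1550], E[r] = -1.5957, γ^t·E[r] = -0.547334, running G = -4.001628
t=4: π = [0.1653, 0.2465, 0.2298, 0.2036, 0.1548], E[r] = -1.5954, γ^t·E[r] = -0.383045, running G = -4.384674
t=5: π = [0.1653, 0.2464, 0.2298, 0.2037, 0.1548], E[r] = -1.5953, γ^t·E[r] = -0.268126, running G = -4.652800
t=6: π = [0.1653, 0.2464, 0.2298, 0.2037, 0.1548], E[r] = -1.5953, γ^t·E[r] = -0.187689, running G = -4.840489

G = -4.8405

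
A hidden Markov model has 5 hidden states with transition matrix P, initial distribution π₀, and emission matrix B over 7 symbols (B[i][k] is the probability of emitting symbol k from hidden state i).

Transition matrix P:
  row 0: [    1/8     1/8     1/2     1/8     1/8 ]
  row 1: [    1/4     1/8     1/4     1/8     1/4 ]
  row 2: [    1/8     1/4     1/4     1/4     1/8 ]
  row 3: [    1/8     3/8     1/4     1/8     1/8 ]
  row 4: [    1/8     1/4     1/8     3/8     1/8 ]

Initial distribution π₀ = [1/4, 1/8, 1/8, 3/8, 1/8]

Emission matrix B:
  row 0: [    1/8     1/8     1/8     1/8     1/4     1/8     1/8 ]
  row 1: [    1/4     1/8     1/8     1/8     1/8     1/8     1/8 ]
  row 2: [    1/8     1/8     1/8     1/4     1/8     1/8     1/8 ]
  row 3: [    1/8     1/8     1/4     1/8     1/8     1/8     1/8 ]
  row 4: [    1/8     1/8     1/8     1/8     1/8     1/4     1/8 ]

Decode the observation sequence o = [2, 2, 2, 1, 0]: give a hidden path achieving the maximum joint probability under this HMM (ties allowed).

path = [3, 1, 4, 3, 1]

t=0: δ = [3.125e-02, 1.562e-02, 1.562e-02, 9.375e-02, 1.562e-02]  (obs o_0=2)
t=1: δ = [1.465e-03, 4.395e-03, 2.930e-03, 2.930e-03, 1.465e-03]  ψ = [3, 3, 3, 3, 3]  (obs o_1=2)
t=2: δ = [1.373e-04, 1.373e-04, 1.373e-04, 1.831e-04, 1.373e-04]  ψ = [1, 3, 1, 2, 1]  (obs o_2=2)
t=3: δ = [4.292e-06, 8.583e-06, 8.583e-06, 6.437e-06, 4.292e-06]  ψ = [1, 3, 0, 4, 1]  (obs o_3=1)
t=4: δ = [2.682e-07, 6.035e-07, 2.682e-07, 2.682e-07, 2.682e-07]  ψ = [1, 3, 0, 2, 1]  (obs o_4=0)
backtrack: best end state = 1; path = [3, 1, 4, 3, 1]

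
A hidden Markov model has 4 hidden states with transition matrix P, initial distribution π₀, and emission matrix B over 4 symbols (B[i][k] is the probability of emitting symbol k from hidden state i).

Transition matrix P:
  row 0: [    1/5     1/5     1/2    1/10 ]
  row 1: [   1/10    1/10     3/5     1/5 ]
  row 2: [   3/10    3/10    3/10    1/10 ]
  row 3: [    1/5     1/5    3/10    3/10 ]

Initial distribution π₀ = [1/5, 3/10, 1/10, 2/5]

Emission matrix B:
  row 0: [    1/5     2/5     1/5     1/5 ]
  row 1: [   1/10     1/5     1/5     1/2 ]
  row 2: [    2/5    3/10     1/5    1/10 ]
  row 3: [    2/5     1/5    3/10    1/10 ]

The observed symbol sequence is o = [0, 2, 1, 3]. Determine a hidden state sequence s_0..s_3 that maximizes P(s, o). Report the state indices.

t=0: δ = [4.000e-02, 3.000e-02, 4.000e-02, 1.600e-01]  (obs o_0=0)
t=1: δ = [6.400e-03, 6.400e-03, 9.600e-03, 1.440e-02]  ψ = [3, 3, 3, 3]  (obs o_1=2)
t=2: δ = [1.152e-03, 5.760e-04, 1.296e-03, 8.640e-04]  ψ = [2, 2, 3, 3]  (obs o_2=1)
t=3: δ = [7.776e-05, 1.944e-04, 5.760e-05, 2.592e-05]  ψ = [2, 2, 0, 3]  (obs o_3=3)
backtrack: best end state = 1; path = [3, 3, 2, 1]

path = [3, 3, 2, 1]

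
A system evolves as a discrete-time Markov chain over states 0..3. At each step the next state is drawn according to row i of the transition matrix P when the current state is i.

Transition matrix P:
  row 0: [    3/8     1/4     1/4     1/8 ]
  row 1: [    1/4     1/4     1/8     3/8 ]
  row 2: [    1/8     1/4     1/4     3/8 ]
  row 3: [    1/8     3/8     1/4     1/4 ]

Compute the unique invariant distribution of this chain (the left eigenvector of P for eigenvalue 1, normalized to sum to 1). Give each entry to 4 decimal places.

Balance equations π_j = Σ_i π_i·P[i][j]:
  π_0 = 3/8·π_0 + 1/4·π_1 + 1/8·π_2 + 1/8·π_3
  π_1 = 1/4·π_0 + 1/4·π_1 + 1/4·π_2 + 3/8·π_3
  π_2 = 1/4·π_0 + 1/8·π_1 + 1/4·π_2 + 1/4·π_3
  normalize: π_0 + π_1 + π_2 + π_3 = 1
Solving the linear system gives exactly π = [3/14, 2/7, 3/14, 2/7].

π = [0.2143, 0.2857, 0.2143, 0.2857]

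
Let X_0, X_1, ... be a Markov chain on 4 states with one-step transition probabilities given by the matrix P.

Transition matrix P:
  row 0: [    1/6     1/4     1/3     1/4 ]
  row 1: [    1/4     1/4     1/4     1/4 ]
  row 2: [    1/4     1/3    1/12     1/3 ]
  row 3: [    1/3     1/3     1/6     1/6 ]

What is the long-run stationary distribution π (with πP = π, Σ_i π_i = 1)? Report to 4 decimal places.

Balance equations π_j = Σ_i π_i·P[i][j]:
  π_0 = 1/6·π_0 + 1/4·π_1 + 1/4·π_2 + 1/3·π_3
  π_1 = 1/4·π_0 + 1/4·π_1 + 1/3·π_2 + 1/3·π_3
  π_2 = 1/3·π_0 + 1/4·π_1 + 1/12·π_2 + 1/6·π_3
  normalize: π_0 + π_1 + π_2 + π_3 = 1
Solving the linear system gives exactly π = [297/1189, 343/1189, 255/1189, 294/1189].

π = [0.2498, 0.2885, 0.2145, 0.2473]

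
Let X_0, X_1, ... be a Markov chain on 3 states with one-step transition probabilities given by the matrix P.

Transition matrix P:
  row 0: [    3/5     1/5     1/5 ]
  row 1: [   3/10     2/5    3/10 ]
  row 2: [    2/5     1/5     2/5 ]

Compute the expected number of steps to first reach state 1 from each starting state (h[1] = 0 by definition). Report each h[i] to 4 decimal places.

First-step conditioning: h[1] = 0; for i ≠ 1, h[i] = 1 + Σ_k P[i][k]·h[k].
  h[0] = 1 + 3/5·h[0] + 1/5·h[2]
  h[2] = 1 + 2/5·h[0] + 2/5·h[2]
Solving the 2×2 linear system over states ≠ 1 gives exactly h = [5, 0, 5] (h[1] = 0 is the target).

h = [5.0000, 0.0000, 5.0000]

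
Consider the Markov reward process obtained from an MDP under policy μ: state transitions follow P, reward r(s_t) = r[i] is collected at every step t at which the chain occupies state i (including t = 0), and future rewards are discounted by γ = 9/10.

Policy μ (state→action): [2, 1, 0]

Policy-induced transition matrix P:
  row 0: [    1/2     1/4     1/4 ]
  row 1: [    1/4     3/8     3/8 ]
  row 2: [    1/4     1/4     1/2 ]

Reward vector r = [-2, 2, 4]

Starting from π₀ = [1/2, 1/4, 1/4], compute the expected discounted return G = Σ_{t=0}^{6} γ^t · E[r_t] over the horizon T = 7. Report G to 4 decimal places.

G = 6.2431

t=0: π = [0.5000, 0.2500, 0.2500], E[r] = 0.5000, γ^t·E[r] = 0.500000, running G = 0.500000
t=1: π = [0.3750, 0.2813, 0.3438], E[r] = 1.1875, γ^t·E[r] = 1.068750, running G = 1.568750
t=2: π = [0.3438, 0.2852, 0.3711], E[r] = 1.3672, γ^t·E[r] = 1.107422, running G = 2.676172
t=3: π = [0.3359, 0.2856, 0.3784], E[r] = 1.4131, γ^t·E[r] = 1.030140, running G = 3.706312
t=4: π = [0.3340, 0.2857, 0.3803], E[r] = 1.4247, γ^t·E[r] = 0.934734, running G = 4.641046
t=5: π = [0.3335, 0.2857, 0.3808], E[r] = 1.4276, γ^t·E[r] = 0.842982, running G = 5.484028
t=6: π = [0.3334, 0.2857, 0.3809], E[r] = 1.4283, γ^t·E[r] = 0.759072, running G = 6.243099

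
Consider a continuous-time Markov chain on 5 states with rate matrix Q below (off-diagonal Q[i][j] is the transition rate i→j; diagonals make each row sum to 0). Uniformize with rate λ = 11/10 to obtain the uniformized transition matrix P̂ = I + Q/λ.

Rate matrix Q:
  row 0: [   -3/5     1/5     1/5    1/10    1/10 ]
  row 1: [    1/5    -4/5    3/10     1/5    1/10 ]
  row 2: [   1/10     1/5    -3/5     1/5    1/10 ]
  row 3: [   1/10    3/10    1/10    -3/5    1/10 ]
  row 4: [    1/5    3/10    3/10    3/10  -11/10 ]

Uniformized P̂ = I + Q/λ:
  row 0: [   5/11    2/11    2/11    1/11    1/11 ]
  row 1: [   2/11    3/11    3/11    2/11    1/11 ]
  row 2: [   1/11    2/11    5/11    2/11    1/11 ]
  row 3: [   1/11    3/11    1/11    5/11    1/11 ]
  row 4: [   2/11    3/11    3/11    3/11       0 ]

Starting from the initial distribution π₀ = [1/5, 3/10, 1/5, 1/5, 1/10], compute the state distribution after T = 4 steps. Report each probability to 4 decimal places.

π = [0.1885, 0.2319, 0.2600, 0.2364, 0.0833]

t=0: π = [0.2000, 0.3000, 0.2000, 0.2000, 0.1000]
t=1: π = [0.2000, 0.2364, 0.2545, 0.2273, 0.0818]
t=2: π = [0.1926, 0.2314, 0.2595, 0.2331, 0.0835]
t=3: π = [0.1896, 0.2316, 0.2600, 0.2355, 0.0833]
t=4: π = [0.1885, 0.2319, 0.2600, 0.2364, 0.0833]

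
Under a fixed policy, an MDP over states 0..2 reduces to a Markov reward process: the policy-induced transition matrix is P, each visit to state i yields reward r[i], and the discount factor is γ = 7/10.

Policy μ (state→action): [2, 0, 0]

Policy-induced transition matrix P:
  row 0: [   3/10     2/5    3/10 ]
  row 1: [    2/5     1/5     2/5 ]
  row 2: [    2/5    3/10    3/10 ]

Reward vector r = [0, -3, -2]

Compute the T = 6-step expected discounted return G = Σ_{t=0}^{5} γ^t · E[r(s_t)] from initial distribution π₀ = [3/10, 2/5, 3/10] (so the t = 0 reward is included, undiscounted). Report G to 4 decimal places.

t=0: π = [0.3000, 0.4000, 0.3000], E[r] = -1.8000, γ^t·E[r] = -1.800000, running G = -1.800000
t=1: π = [0.3700, 0.2900, 0.3400], E[r] = -1.5500, γ^t·E[r] = -1.085000, running G = -2.885000
t=2: π = [0.3630, 0.3080, 0.3290], E[r] = -1.5820, γ^t·E[r] = -0.775180, running G = -3.660180
t=3: π = [0.3637, 0.3055, 0.3308], E[r] = -1.5781, γ^t·E[r] = -0.541288, running G = -4.201468
t=4: π = [0.3636, 0.3058, 0.3306], E[r] = -1.5786, γ^t·E[r] = -0.379012, running G = -4.580481
t=5: π = [0.3636, 0.3058, 0.3306], E[r] = -1.5785, γ^t·E[r] = -0.265300, running G = -4.845780

G = -4.8458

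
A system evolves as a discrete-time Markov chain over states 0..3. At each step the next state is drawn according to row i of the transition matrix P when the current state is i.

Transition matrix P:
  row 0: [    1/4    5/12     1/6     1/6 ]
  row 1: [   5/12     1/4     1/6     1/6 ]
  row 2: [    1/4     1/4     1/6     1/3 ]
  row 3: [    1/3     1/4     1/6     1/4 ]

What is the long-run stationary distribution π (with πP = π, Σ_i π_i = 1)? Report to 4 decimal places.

π = [0.3182, 0.3030, 0.1667, 0.2121]

Balance equations π_j = Σ_i π_i·P[i][j]:
  π_0 = 1/4·π_0 + 5/12·π_1 + 1/4·π_2 + 1/3·π_3
  π_1 = 5/12·π_0 + 1/4·π_1 + 1/4·π_2 + 1/4·π_3
  π_2 = 1/6·π_0 + 1/6·π_1 + 1/6·π_2 + 1/6·π_3
  normalize: π_0 + π_1 + π_2 + π_3 = 1
Solving the linear system gives exactly π = [7/22, 10/33, 1/6, 7/33].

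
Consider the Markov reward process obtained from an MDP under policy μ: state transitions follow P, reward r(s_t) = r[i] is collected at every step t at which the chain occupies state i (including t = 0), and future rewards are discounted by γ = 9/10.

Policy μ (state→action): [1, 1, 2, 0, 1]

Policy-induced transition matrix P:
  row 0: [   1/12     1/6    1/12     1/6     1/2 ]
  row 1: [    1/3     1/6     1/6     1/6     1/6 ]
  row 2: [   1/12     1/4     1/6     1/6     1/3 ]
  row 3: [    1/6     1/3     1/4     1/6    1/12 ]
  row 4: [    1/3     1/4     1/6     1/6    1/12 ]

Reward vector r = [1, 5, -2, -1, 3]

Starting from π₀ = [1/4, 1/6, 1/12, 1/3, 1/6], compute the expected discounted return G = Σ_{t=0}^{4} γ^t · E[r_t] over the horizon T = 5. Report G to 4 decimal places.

G = 5.8839

t=0: π = [0.2500, 0.1667, 0.0833, 0.3333, 0.1667], E[r] = 1.0833, γ^t·E[r] = 1.083333, running G = 1.083333
t=1: π = [0.1944, 0.2431, 0.1736, 0.1667, 0.2222], E[r] = 1.5625, γ^t·E[r] = 1.406250, running G = 2.489583
t=2: π = [0.2135, 0.2274, 0.1644, 0.1667, 0.2280], E[r] = 1.5394, γ^t·E[r] = 1.246875, running G = 3.736458
t=3: π = [0.2111, 0.2271, 0.1628, 0.1667, 0.2323], E[r] = 1.5516, γ^t·E[r] = 1.131152, running G = 4.867611
t=4: π = [0.2121, 0.2274, 0.1630, 0.1667, 0.2309], E[r] = 1.5491, γ^t·E[r] = 1.016336, running G = 5.883947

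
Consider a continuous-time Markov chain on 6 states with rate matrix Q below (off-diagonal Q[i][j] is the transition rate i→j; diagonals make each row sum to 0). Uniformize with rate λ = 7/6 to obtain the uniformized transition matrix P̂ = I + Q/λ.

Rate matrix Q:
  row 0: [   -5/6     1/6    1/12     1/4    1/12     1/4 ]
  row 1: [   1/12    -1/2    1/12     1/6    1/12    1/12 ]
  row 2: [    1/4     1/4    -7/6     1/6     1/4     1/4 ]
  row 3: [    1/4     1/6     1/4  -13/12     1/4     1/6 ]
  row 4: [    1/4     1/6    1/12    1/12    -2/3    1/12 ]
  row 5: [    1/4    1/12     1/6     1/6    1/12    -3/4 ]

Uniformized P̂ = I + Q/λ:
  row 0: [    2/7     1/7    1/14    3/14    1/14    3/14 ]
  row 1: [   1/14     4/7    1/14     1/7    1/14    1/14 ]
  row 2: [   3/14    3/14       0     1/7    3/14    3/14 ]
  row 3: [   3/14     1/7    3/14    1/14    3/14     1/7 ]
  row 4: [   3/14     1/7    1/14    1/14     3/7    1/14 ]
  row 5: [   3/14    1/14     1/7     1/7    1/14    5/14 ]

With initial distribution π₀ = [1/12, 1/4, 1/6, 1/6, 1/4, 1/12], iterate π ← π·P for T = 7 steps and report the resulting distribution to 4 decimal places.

π = [0.1937, 0.2408, 0.0961, 0.1354, 0.1626, 0.1714]

t=0: π = [0.0833, 0.2500, 0.1667, 0.1667, 0.2500, 0.0833]
t=1: π = [0.1845, 0.2560, 0.0893, 0.1190, 0.2083, 0.1429]
t=2: π = [0.1909, 0.2487, 0.0923, 0.1327, 0.1756, 0.1599]
t=3: π = [0.1924, 0.2446, 0.0952, 0.1345, 0.1663, 0.1670]
t=4: π = [0.1931, 0.2426, 0.0958, 0.1351, 0.1636, 0.1698]
t=5: π = [0.1934, 0.2415, 0.0960, 0.1353, 0.1628, 0.1709]
t=6: π = [0.1936, 0.2410, 0.0961, 0.1354, 0.1626, 0.1713]
t=7: π = [0.1937, 0.2408, 0.0961, 0.1354, 0.1626, 0.1714]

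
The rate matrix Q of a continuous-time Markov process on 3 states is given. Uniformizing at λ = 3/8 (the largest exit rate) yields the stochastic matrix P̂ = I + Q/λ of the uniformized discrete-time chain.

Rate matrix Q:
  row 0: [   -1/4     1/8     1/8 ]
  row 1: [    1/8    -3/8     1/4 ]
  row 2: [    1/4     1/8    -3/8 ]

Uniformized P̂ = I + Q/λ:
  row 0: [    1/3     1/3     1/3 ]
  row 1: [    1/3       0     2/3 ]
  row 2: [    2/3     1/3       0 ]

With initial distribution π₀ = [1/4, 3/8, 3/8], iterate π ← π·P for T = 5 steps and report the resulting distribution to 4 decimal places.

t=0: π = [0.2500, 0.3750, 0.3750]
t=1: π = [0.4583, 0.2083, 0.3333]
t=2: π = [0.4444, 0.2639, 0.2917]
t=3: π = [0.4306, 0.2454, 0.3241]
t=4: π = [0.4414, 0.2515, 0.3071]
t=5: π = [0.4357, 0.2495, 0.3148]

π = [0.4357, 0.2495, 0.3148]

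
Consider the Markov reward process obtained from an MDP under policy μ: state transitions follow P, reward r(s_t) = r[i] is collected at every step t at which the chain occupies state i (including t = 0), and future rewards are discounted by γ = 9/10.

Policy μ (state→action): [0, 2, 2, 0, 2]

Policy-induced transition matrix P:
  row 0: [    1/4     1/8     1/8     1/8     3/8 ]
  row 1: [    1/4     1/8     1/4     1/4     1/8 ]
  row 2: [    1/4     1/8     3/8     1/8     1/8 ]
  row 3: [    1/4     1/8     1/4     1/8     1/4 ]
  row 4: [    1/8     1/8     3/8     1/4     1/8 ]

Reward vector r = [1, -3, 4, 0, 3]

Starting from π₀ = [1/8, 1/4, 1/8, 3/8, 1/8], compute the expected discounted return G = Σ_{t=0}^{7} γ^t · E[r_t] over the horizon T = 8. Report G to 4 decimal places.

G = 7.6421

t=0: π = [0.1250, 0.2500, 0.1250, 0.3750, 0.1250], E[r] = 0.2500, γ^t·E[r] = 0.250000, running G = 0.250000
t=1: π = [0.2344, 0.1250, 0.2656, 0.1719, 0.2031], E[r] = 1.5313, γ^t·E[r] = 1.378125, running G = 1.628125
t=2: π = [0.2246, 0.1250, 0.2793, 0.1660, 0.2051], E[r] = 1.5820, γ^t·E[r] = 1.281445, running G = 2.909570
t=3: π = [0.2244, 0.1250, 0.2825, 0.1663, 0.2019], E[r] = 1.5850, γ^t·E[r] = 1.155437, running G = 4.065007
t=4: π = [0.2248, 0.1250, 0.2825, 0.1659, 0.2019], E[r] = 1.5854, γ^t·E[r] = 1.040173, running G = 5.105180
t=5: π = [0.2248, 0.1250, 0.2825, 0.1659, 0.2019], E[r] = 1.5853, γ^t·E[r] = 0.936129, running G = 6.041309
t=6: π = [0.2248, 0.1250, 0.2825, 0.1659, 0.2019], E[r] = 1.5853, γ^t·E[r] = 0.842512, running G = 6.883821
t=7: π = [0.2248, 0.1250, 0.2825, 0.1659, 0.2019], E[r] = 1.5853, γ^t·E[r] = 0.758262, running G = 7.642083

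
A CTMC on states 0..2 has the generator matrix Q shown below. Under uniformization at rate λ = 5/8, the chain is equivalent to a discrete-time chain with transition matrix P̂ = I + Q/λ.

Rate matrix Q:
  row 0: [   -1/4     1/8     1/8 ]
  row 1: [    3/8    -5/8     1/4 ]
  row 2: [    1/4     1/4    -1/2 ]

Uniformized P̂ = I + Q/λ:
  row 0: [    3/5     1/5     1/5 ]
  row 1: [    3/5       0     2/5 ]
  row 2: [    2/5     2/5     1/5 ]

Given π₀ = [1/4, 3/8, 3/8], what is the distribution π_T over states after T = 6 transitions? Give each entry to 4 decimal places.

π = [0.5517, 0.2070, 0.2413]

t=0: π = [0.2500, 0.3750, 0.3750]
t=1: π = [0.5250, 0.2000, 0.2750]
t=2: π = [0.5450, 0.2150, 0.2400]
t=3: π = [0.5520, 0.2050, 0.2430]
t=4: π = [0.5514, 0.2076, 0.2410]
t=5: π = [0.5518, 0.2067, 0.2415]
t=6: π = [0.5517, 0.2070, 0.2413]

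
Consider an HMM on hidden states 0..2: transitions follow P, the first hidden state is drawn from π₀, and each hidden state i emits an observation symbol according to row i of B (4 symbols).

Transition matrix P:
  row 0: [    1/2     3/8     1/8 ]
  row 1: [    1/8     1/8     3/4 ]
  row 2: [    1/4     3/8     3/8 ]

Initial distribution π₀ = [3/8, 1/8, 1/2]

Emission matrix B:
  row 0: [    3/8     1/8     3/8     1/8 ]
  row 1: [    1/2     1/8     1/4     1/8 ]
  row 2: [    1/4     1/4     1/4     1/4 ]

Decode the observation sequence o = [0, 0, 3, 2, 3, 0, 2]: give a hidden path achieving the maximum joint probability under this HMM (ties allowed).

path = [0, 1, 2, 1, 2, 1, 2]

t=0: δ = [1.406e-01, 6.250e-02, 1.250e-01]  (obs o_0=0)
t=1: δ = [2.637e-02, 2.637e-02, 1.172e-02]  ψ = [0, 0, 1]  (obs o_1=0)
t=2: δ = [1.648e-03, 1.236e-03, 4.944e-03]  ψ = [0, 0, 1]  (obs o_2=3)
t=3: δ = [4.635e-04, 4.635e-04, 4.635e-04]  ψ = [2, 2, 2]  (obs o_3=2)
t=4: δ = [2.897e-05, 2.173e-05, 8.690e-05]  ψ = [0, 0, 1]  (obs o_4=3)
t=5: δ = [8.147e-06, 1.629e-05, 8.147e-06]  ψ = [2, 2, 2]  (obs o_5=0)
t=6: δ = [1.528e-06, 7.638e-07, 3.055e-06]  ψ = [0, 0, 1]  (obs o_6=2)
backtrack: best end state = 2; path = [0, 1, 2, 1, 2, 1, 2]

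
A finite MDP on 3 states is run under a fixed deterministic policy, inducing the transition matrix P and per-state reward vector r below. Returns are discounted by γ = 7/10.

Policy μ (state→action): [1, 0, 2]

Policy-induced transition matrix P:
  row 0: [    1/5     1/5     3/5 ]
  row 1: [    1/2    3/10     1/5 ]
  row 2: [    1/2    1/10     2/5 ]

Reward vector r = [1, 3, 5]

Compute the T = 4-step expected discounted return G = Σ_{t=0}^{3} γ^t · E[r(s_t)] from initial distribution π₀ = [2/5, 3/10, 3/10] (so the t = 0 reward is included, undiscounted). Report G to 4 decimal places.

G = 7.5434

t=0: π = [0.4000, 0.3000, 0.3000], E[r] = 2.8000, γ^t·E[r] = 2.800000, running G = 2.800000
t=1: π = [0.3800, 0.2000, 0.4200], E[r] = 3.0800, γ^t·E[r] = 2.156000, running G = 4.956000
t=2: π = [0.3860, 0.1780, 0.4360], E[r] = 3.1000, γ^t·E[r] = 1.519000, running G = 6.475000
t=3: π = [0.3842, 0.1742, 0.4416], E[r] = 3.1148, γ^t·E[r] = 1.068376, running G = 7.543376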